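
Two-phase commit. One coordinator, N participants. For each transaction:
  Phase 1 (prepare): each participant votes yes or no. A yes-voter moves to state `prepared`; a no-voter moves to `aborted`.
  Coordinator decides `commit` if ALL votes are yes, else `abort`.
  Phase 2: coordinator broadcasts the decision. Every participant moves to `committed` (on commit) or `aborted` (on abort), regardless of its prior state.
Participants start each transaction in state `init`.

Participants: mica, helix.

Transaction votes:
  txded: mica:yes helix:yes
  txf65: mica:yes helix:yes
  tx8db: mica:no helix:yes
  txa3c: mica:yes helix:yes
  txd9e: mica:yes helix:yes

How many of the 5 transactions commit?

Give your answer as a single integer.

txded: all yes -> commit (commits=1)
txf65: all yes -> commit (commits=2)
tx8db: no from mica -> abort (commits=2)
txa3c: all yes -> commit (commits=3)
txd9e: all yes -> commit (commits=4)

Answer: 4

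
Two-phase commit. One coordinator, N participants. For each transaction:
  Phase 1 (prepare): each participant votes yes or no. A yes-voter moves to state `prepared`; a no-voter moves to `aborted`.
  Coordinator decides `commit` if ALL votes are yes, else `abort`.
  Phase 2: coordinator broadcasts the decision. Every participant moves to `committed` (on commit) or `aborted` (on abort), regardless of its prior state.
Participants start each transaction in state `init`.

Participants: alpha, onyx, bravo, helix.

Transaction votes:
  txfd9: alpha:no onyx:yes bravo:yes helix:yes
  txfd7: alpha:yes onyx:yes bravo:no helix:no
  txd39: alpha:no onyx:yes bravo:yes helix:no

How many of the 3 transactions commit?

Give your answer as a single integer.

Answer: 0

Derivation:
txfd9: no from alpha -> abort (commits=0)
txfd7: no from bravo, helix -> abort (commits=0)
txd39: no from alpha, helix -> abort (commits=0)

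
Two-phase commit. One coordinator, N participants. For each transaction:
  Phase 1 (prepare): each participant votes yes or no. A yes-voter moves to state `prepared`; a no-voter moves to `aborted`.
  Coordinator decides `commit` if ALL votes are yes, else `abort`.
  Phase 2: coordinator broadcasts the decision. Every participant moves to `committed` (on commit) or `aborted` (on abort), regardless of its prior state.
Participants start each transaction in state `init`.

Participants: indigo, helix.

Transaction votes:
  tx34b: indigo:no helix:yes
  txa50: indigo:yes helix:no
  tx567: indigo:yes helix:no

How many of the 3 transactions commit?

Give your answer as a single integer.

Answer: 0

Derivation:
tx34b: no from indigo -> abort (commits=0)
txa50: no from helix -> abort (commits=0)
tx567: no from helix -> abort (commits=0)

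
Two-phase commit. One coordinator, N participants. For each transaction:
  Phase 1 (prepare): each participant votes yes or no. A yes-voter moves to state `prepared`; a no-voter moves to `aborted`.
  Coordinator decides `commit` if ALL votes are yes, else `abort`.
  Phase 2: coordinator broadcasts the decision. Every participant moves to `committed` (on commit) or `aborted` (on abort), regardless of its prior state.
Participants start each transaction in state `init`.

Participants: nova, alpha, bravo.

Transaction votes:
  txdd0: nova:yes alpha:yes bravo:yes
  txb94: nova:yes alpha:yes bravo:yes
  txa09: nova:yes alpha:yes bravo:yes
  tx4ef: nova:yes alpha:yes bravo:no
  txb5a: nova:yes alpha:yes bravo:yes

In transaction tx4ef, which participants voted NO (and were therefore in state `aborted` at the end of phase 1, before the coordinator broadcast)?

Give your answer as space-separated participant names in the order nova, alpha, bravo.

Txn tx4ef phase 1: nova yes -> prepared; alpha yes -> prepared; bravo no -> aborted

Answer: bravo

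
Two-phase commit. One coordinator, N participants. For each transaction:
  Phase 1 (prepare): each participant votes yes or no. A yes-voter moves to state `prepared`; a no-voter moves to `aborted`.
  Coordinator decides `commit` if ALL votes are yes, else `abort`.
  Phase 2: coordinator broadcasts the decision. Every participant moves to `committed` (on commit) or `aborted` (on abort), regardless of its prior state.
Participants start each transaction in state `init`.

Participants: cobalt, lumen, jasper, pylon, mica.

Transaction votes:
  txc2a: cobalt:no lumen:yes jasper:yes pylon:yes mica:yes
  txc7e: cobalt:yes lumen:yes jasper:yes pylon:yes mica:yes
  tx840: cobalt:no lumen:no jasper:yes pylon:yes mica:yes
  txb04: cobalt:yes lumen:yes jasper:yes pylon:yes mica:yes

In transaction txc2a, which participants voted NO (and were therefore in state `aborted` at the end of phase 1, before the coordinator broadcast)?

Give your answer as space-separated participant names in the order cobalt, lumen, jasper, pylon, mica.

Answer: cobalt

Derivation:
Txn txc2a phase 1: cobalt no -> aborted; lumen yes -> prepared; jasper yes -> prepared; pylon yes -> prepared; mica yes -> prepared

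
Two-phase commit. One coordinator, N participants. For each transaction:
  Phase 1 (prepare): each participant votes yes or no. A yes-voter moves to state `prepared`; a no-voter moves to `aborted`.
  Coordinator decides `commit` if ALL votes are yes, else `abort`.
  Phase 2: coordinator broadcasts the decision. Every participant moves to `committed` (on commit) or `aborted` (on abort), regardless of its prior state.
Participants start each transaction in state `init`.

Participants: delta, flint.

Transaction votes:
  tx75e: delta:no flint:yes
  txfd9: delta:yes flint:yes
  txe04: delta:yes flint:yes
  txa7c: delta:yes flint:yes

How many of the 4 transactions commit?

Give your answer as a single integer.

Answer: 3

Derivation:
tx75e: no from delta -> abort (commits=0)
txfd9: all yes -> commit (commits=1)
txe04: all yes -> commit (commits=2)
txa7c: all yes -> commit (commits=3)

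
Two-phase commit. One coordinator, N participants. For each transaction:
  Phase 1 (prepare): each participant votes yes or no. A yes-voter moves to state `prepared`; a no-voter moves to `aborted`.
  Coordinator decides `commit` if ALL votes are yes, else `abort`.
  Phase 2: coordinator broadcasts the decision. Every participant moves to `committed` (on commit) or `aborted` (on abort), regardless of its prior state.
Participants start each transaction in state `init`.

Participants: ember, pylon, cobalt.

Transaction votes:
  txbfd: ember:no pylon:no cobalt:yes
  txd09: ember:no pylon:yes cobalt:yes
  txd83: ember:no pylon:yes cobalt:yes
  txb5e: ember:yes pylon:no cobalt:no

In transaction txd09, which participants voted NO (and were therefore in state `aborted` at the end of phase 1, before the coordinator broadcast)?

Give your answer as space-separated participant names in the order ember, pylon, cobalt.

Txn txd09 phase 1: ember no -> aborted; pylon yes -> prepared; cobalt yes -> prepared

Answer: ember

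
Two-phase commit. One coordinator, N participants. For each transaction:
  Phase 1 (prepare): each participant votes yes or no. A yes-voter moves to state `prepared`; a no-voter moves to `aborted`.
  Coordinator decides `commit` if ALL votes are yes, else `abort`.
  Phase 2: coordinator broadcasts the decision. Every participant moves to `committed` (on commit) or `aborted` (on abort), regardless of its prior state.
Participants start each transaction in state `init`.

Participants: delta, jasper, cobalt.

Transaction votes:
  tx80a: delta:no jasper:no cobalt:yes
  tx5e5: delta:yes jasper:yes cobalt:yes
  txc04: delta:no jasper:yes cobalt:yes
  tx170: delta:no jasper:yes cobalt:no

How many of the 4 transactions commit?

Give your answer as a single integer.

Answer: 1

Derivation:
tx80a: no from delta, jasper -> abort (commits=0)
tx5e5: all yes -> commit (commits=1)
txc04: no from delta -> abort (commits=1)
tx170: no from delta, cobalt -> abort (commits=1)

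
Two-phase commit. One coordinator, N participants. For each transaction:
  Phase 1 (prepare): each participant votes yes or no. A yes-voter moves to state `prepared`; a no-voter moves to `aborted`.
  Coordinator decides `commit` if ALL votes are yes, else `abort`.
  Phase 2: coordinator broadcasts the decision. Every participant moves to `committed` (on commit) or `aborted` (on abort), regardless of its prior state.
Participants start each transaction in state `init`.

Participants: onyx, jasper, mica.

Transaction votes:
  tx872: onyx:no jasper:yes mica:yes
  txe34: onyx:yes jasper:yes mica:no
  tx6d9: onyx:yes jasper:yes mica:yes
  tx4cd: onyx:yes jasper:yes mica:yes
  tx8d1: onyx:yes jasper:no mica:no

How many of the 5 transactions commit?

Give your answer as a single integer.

tx872: no from onyx -> abort (commits=0)
txe34: no from mica -> abort (commits=0)
tx6d9: all yes -> commit (commits=1)
tx4cd: all yes -> commit (commits=2)
tx8d1: no from jasper, mica -> abort (commits=2)

Answer: 2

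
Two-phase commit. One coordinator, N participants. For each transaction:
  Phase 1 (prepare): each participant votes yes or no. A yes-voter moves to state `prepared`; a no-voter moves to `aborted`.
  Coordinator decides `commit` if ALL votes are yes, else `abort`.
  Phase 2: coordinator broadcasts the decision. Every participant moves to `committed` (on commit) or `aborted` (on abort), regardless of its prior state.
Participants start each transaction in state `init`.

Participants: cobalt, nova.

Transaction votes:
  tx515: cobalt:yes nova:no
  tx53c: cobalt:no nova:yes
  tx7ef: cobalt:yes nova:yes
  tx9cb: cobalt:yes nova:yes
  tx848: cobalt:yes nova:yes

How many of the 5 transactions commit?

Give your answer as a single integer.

tx515: no from nova -> abort (commits=0)
tx53c: no from cobalt -> abort (commits=0)
tx7ef: all yes -> commit (commits=1)
tx9cb: all yes -> commit (commits=2)
tx848: all yes -> commit (commits=3)

Answer: 3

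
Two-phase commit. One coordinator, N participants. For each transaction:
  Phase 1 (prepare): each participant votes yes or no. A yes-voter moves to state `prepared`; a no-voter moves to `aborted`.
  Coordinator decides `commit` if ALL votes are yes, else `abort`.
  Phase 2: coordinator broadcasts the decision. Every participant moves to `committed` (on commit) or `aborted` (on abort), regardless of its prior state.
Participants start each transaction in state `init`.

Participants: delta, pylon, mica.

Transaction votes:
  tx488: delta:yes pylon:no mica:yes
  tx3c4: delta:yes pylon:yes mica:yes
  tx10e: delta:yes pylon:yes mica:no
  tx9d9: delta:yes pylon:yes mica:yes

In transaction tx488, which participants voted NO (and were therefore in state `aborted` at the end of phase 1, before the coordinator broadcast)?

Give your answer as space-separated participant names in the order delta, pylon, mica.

Answer: pylon

Derivation:
Txn tx488 phase 1: delta yes -> prepared; pylon no -> aborted; mica yes -> prepared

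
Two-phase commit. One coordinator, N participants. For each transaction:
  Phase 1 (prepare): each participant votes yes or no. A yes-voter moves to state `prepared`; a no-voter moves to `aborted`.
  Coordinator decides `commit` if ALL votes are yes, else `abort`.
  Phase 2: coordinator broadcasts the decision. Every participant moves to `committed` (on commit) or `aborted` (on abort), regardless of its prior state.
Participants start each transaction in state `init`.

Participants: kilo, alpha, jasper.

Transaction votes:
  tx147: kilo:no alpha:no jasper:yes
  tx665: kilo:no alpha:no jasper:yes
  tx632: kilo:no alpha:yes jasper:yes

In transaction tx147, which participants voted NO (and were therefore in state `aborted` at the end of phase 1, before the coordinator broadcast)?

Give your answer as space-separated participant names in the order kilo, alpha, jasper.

Answer: kilo alpha

Derivation:
Txn tx147 phase 1: kilo no -> aborted; alpha no -> aborted; jasper yes -> prepared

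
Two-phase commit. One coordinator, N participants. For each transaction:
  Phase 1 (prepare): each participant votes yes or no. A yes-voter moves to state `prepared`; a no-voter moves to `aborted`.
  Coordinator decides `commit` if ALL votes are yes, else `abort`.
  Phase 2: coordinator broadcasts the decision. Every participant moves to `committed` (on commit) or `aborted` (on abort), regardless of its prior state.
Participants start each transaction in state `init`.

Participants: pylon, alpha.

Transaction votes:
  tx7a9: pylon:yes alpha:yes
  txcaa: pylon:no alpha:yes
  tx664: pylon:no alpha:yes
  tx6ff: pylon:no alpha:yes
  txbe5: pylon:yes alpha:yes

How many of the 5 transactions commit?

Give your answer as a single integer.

Answer: 2

Derivation:
tx7a9: all yes -> commit (commits=1)
txcaa: no from pylon -> abort (commits=1)
tx664: no from pylon -> abort (commits=1)
tx6ff: no from pylon -> abort (commits=1)
txbe5: all yes -> commit (commits=2)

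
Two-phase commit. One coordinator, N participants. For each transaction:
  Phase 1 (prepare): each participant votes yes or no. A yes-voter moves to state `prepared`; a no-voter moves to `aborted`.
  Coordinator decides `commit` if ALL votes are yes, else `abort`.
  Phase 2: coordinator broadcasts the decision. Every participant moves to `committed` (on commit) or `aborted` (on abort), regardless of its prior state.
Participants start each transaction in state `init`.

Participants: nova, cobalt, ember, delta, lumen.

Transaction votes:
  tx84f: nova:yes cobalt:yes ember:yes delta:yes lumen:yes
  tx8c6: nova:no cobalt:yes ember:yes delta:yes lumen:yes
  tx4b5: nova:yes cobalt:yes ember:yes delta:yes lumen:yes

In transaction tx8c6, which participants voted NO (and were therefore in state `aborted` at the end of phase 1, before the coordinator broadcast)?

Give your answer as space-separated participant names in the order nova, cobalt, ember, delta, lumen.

Txn tx8c6 phase 1: nova no -> aborted; cobalt yes -> prepared; ember yes -> prepared; delta yes -> prepared; lumen yes -> prepared

Answer: nova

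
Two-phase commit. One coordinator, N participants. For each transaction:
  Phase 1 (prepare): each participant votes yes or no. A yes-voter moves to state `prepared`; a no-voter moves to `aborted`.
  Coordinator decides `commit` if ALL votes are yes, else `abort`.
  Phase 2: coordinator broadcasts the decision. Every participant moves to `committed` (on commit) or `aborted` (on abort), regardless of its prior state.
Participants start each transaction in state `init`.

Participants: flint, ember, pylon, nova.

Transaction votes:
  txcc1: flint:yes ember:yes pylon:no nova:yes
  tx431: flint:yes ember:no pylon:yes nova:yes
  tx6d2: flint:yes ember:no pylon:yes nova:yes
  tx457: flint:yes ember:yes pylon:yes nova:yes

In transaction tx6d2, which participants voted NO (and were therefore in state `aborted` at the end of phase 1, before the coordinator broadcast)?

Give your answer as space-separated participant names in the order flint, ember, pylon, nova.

Answer: ember

Derivation:
Txn tx6d2 phase 1: flint yes -> prepared; ember no -> aborted; pylon yes -> prepared; nova yes -> prepared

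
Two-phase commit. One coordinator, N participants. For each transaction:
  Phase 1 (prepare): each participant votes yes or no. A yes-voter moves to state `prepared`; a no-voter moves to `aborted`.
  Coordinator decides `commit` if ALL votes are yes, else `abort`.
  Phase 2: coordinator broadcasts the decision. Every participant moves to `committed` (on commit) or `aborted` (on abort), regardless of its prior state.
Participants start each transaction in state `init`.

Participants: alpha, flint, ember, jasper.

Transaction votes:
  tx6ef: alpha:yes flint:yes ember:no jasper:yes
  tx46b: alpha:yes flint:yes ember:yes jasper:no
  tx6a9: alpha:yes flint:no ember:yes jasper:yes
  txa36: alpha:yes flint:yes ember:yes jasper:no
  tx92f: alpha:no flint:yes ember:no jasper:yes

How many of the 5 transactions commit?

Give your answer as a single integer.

tx6ef: no from ember -> abort (commits=0)
tx46b: no from jasper -> abort (commits=0)
tx6a9: no from flint -> abort (commits=0)
txa36: no from jasper -> abort (commits=0)
tx92f: no from alpha, ember -> abort (commits=0)

Answer: 0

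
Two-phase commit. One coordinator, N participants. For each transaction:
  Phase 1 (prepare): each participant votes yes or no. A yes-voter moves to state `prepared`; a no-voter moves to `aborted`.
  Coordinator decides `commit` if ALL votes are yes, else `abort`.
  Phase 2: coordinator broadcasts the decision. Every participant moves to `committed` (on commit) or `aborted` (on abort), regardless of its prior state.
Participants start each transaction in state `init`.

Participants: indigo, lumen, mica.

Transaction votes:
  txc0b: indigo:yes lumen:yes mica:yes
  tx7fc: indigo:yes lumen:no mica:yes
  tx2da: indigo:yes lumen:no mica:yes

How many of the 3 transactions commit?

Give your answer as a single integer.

txc0b: all yes -> commit (commits=1)
tx7fc: no from lumen -> abort (commits=1)
tx2da: no from lumen -> abort (commits=1)

Answer: 1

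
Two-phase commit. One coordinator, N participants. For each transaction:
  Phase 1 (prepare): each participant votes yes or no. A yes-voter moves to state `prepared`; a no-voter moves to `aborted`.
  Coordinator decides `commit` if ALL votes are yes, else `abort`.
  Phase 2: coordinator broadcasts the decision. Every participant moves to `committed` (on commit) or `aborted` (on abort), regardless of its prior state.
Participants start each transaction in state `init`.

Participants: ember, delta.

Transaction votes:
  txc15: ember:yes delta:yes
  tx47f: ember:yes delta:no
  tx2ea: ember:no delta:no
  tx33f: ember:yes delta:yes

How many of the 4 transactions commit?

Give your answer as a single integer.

txc15: all yes -> commit (commits=1)
tx47f: no from delta -> abort (commits=1)
tx2ea: no from ember, delta -> abort (commits=1)
tx33f: all yes -> commit (commits=2)

Answer: 2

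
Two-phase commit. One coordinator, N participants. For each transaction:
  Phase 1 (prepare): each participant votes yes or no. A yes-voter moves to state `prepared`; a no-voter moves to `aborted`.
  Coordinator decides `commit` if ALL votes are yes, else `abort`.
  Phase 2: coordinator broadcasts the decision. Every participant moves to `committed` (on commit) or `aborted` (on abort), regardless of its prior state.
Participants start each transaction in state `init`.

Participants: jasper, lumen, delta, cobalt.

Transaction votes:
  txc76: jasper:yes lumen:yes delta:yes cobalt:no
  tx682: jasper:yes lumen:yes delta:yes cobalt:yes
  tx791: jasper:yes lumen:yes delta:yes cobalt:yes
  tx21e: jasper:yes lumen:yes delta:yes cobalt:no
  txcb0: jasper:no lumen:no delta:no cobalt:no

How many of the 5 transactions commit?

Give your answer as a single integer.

Answer: 2

Derivation:
txc76: no from cobalt -> abort (commits=0)
tx682: all yes -> commit (commits=1)
tx791: all yes -> commit (commits=2)
tx21e: no from cobalt -> abort (commits=2)
txcb0: no from jasper, lumen, delta, cobalt -> abort (commits=2)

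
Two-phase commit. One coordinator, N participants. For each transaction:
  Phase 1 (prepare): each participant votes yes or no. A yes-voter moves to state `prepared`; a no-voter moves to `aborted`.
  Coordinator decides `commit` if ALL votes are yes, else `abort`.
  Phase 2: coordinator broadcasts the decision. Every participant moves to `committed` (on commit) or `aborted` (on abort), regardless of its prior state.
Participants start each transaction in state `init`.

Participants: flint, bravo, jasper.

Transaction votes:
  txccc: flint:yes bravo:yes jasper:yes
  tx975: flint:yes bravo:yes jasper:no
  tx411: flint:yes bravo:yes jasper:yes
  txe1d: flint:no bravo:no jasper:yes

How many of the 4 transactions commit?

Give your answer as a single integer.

txccc: all yes -> commit (commits=1)
tx975: no from jasper -> abort (commits=1)
tx411: all yes -> commit (commits=2)
txe1d: no from flint, bravo -> abort (commits=2)

Answer: 2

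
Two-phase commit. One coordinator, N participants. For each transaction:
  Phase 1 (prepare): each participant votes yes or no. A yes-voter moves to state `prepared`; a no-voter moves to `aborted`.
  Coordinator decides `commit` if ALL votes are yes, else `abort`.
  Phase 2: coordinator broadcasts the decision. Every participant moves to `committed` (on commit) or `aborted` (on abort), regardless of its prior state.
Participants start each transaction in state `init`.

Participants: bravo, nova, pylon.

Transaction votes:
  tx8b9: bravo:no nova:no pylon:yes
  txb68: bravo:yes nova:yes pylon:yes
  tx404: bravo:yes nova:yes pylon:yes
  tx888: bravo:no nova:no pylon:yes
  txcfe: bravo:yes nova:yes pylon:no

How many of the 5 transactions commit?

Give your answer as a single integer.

Answer: 2

Derivation:
tx8b9: no from bravo, nova -> abort (commits=0)
txb68: all yes -> commit (commits=1)
tx404: all yes -> commit (commits=2)
tx888: no from bravo, nova -> abort (commits=2)
txcfe: no from pylon -> abort (commits=2)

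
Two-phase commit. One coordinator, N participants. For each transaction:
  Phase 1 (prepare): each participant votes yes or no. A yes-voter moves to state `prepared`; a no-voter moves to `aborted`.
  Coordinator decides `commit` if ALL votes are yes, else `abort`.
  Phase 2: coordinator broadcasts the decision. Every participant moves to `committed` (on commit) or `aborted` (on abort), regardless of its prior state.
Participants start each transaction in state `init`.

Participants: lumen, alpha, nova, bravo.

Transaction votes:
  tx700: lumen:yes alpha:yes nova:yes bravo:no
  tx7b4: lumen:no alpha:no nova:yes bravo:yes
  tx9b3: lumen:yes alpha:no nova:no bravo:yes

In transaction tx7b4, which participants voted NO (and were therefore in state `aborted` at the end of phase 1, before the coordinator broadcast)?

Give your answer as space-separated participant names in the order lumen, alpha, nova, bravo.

Txn tx7b4 phase 1: lumen no -> aborted; alpha no -> aborted; nova yes -> prepared; bravo yes -> prepared

Answer: lumen alpha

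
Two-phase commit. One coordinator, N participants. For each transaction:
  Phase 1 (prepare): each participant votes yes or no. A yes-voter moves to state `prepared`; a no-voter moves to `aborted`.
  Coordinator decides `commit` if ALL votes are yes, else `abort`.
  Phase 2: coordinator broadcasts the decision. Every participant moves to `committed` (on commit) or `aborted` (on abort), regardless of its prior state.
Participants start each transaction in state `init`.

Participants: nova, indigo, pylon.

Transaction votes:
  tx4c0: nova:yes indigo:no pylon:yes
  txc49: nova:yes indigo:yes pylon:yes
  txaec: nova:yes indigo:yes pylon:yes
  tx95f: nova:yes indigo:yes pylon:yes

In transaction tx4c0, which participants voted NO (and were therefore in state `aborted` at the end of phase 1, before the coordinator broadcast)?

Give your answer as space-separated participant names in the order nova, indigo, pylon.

Answer: indigo

Derivation:
Txn tx4c0 phase 1: nova yes -> prepared; indigo no -> aborted; pylon yes -> prepared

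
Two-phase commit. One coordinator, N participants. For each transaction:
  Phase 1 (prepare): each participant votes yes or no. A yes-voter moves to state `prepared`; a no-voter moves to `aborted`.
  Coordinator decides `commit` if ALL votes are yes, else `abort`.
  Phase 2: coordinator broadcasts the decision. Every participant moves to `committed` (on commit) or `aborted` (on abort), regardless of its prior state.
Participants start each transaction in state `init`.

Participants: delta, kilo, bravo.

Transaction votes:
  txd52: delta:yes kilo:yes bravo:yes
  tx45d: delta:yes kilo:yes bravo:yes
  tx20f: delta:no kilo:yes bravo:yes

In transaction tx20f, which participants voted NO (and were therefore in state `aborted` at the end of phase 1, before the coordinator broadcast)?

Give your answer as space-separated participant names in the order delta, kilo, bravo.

Answer: delta

Derivation:
Txn tx20f phase 1: delta no -> aborted; kilo yes -> prepared; bravo yes -> prepared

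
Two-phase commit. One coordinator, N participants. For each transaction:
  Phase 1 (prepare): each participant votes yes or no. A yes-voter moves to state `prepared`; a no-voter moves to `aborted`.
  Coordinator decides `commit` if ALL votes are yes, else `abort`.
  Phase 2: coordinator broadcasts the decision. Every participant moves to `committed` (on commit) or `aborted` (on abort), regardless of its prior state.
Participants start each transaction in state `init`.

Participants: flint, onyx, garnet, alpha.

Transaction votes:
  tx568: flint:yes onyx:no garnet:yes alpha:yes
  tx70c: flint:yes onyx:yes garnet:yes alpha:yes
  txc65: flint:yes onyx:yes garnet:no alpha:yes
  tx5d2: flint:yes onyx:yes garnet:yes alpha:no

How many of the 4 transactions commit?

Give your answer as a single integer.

Answer: 1

Derivation:
tx568: no from onyx -> abort (commits=0)
tx70c: all yes -> commit (commits=1)
txc65: no from garnet -> abort (commits=1)
tx5d2: no from alpha -> abort (commits=1)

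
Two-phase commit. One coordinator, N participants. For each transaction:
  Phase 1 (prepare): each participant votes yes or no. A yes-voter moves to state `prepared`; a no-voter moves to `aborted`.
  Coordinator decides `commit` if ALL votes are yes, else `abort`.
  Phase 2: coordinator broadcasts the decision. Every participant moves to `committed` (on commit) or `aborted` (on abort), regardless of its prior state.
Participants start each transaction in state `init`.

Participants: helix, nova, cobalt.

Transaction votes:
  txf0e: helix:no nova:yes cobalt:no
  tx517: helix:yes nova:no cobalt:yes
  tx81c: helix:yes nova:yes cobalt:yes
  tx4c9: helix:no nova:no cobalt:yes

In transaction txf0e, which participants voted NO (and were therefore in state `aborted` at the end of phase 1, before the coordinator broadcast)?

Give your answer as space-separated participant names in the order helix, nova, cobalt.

Answer: helix cobalt

Derivation:
Txn txf0e phase 1: helix no -> aborted; nova yes -> prepared; cobalt no -> aborted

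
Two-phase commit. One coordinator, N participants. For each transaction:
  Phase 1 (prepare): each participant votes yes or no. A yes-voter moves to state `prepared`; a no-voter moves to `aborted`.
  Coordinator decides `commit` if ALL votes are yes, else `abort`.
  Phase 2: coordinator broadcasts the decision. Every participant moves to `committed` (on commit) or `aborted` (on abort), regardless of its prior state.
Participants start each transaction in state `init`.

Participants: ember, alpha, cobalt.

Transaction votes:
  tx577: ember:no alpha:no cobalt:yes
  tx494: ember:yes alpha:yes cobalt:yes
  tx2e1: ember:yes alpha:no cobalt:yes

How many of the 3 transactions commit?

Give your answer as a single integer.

Answer: 1

Derivation:
tx577: no from ember, alpha -> abort (commits=0)
tx494: all yes -> commit (commits=1)
tx2e1: no from alpha -> abort (commits=1)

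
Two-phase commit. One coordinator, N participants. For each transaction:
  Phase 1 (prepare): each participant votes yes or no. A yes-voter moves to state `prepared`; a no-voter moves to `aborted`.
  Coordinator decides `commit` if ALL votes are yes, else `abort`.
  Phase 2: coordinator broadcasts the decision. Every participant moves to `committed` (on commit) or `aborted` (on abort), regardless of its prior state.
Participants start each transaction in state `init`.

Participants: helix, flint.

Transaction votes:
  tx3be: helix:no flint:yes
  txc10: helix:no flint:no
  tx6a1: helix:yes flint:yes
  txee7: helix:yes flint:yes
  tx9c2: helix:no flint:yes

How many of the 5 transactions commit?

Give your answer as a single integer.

Answer: 2

Derivation:
tx3be: no from helix -> abort (commits=0)
txc10: no from helix, flint -> abort (commits=0)
tx6a1: all yes -> commit (commits=1)
txee7: all yes -> commit (commits=2)
tx9c2: no from helix -> abort (commits=2)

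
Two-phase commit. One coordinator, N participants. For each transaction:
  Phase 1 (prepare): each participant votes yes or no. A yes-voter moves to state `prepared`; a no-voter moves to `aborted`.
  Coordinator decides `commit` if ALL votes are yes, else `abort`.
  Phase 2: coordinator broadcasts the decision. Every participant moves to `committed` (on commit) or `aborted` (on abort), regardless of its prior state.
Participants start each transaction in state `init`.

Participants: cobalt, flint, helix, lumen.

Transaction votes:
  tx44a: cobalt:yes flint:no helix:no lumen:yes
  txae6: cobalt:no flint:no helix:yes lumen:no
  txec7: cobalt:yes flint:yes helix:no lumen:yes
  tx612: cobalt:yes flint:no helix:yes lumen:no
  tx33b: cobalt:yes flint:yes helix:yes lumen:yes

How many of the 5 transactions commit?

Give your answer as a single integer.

Answer: 1

Derivation:
tx44a: no from flint, helix -> abort (commits=0)
txae6: no from cobalt, flint, lumen -> abort (commits=0)
txec7: no from helix -> abort (commits=0)
tx612: no from flint, lumen -> abort (commits=0)
tx33b: all yes -> commit (commits=1)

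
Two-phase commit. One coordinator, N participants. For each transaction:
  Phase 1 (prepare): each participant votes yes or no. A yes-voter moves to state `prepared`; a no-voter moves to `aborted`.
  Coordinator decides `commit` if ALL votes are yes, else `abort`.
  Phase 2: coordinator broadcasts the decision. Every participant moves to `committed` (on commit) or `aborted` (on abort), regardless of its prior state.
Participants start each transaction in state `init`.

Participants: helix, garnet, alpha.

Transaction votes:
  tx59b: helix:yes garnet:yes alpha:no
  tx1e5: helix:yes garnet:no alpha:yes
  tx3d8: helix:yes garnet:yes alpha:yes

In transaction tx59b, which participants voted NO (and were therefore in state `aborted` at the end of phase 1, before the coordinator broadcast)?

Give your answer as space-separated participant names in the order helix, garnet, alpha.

Answer: alpha

Derivation:
Txn tx59b phase 1: helix yes -> prepared; garnet yes -> prepared; alpha no -> aborted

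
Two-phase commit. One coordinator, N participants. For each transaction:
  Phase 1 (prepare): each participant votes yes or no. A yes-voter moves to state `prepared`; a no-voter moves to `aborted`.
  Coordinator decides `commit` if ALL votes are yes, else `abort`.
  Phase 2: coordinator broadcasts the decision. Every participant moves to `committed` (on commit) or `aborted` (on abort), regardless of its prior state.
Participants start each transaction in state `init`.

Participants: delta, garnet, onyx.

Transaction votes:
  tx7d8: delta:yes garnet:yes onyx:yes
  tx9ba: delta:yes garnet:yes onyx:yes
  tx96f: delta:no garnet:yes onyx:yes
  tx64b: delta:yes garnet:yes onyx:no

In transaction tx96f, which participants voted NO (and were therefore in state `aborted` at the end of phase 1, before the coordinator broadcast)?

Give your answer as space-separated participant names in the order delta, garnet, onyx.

Txn tx96f phase 1: delta no -> aborted; garnet yes -> prepared; onyx yes -> prepared

Answer: delta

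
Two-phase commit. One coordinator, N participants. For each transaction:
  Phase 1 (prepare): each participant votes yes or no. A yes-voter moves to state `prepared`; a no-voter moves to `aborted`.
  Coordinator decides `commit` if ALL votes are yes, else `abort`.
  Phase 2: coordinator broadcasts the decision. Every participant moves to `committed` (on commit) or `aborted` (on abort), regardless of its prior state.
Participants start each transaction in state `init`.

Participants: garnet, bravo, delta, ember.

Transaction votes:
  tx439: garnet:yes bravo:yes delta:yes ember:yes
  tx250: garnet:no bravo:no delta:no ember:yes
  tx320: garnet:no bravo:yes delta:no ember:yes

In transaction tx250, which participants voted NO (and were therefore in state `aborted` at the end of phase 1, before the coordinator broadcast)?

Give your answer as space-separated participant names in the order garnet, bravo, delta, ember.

Answer: garnet bravo delta

Derivation:
Txn tx250 phase 1: garnet no -> aborted; bravo no -> aborted; delta no -> aborted; ember yes -> prepared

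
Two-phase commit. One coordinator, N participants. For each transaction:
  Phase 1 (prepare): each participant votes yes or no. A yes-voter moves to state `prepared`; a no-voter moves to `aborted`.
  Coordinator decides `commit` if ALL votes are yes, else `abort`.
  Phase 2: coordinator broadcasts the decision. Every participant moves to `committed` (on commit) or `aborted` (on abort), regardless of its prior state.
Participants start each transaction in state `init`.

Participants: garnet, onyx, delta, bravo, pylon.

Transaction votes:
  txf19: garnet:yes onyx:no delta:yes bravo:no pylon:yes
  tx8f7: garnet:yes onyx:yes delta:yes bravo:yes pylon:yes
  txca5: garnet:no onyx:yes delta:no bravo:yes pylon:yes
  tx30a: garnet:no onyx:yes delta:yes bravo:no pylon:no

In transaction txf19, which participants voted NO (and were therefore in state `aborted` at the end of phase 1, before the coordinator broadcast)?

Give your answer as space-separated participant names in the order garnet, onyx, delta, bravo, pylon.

Answer: onyx bravo

Derivation:
Txn txf19 phase 1: garnet yes -> prepared; onyx no -> aborted; delta yes -> prepared; bravo no -> aborted; pylon yes -> prepared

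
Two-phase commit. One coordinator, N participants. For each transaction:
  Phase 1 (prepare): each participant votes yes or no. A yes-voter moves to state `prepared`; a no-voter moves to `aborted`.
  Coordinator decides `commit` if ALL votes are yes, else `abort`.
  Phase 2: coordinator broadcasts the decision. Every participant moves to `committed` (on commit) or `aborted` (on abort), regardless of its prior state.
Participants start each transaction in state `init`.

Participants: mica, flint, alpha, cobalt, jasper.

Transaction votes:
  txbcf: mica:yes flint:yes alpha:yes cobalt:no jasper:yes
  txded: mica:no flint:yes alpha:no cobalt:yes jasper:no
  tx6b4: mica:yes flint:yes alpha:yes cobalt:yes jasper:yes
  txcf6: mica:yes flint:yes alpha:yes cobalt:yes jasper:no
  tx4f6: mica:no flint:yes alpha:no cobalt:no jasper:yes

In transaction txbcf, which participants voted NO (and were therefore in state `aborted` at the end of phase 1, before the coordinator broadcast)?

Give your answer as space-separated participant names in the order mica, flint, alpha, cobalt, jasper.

Answer: cobalt

Derivation:
Txn txbcf phase 1: mica yes -> prepared; flint yes -> prepared; alpha yes -> prepared; cobalt no -> aborted; jasper yes -> prepared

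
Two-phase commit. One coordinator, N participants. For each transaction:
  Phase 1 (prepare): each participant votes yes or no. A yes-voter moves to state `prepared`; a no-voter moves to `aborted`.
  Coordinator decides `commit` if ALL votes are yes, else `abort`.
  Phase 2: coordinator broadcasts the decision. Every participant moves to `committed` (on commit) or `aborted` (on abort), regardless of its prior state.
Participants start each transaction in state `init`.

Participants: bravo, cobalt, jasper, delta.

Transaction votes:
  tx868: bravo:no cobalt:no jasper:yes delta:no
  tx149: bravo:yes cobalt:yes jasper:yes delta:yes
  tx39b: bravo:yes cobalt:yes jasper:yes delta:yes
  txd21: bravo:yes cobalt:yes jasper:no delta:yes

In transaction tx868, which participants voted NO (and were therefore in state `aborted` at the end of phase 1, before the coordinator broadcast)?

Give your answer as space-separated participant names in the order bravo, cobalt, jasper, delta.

Txn tx868 phase 1: bravo no -> aborted; cobalt no -> aborted; jasper yes -> prepared; delta no -> aborted

Answer: bravo cobalt delta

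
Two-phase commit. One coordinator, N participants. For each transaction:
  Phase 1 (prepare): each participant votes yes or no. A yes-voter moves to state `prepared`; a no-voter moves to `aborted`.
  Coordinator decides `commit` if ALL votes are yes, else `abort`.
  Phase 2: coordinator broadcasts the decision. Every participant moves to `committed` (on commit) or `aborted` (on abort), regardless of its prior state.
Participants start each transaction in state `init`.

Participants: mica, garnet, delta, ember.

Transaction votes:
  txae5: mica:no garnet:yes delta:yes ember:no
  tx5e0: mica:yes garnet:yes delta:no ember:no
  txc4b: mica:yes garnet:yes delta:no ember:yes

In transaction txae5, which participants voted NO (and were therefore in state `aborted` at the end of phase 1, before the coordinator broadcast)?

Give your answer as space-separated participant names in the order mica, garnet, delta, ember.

Txn txae5 phase 1: mica no -> aborted; garnet yes -> prepared; delta yes -> prepared; ember no -> aborted

Answer: mica ember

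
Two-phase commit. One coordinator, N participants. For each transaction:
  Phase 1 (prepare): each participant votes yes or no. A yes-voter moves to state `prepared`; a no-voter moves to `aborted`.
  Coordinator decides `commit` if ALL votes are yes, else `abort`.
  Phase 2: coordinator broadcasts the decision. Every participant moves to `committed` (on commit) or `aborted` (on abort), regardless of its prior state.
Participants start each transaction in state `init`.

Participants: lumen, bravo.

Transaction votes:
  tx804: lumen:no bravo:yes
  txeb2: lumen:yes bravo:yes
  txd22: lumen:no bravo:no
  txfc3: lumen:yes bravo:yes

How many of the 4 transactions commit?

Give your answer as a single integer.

Answer: 2

Derivation:
tx804: no from lumen -> abort (commits=0)
txeb2: all yes -> commit (commits=1)
txd22: no from lumen, bravo -> abort (commits=1)
txfc3: all yes -> commit (commits=2)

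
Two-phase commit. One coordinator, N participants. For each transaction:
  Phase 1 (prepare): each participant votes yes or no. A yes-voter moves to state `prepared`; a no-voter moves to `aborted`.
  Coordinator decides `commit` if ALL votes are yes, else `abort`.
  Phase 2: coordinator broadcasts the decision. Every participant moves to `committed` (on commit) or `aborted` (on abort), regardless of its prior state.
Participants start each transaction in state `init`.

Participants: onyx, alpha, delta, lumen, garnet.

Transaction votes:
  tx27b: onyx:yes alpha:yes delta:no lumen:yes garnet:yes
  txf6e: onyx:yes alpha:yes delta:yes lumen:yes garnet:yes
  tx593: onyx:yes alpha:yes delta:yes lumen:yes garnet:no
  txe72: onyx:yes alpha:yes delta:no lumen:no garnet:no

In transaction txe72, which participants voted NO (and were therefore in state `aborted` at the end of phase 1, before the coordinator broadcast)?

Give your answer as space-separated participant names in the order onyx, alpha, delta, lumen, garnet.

Txn txe72 phase 1: onyx yes -> prepared; alpha yes -> prepared; delta no -> aborted; lumen no -> aborted; garnet no -> aborted

Answer: delta lumen garnet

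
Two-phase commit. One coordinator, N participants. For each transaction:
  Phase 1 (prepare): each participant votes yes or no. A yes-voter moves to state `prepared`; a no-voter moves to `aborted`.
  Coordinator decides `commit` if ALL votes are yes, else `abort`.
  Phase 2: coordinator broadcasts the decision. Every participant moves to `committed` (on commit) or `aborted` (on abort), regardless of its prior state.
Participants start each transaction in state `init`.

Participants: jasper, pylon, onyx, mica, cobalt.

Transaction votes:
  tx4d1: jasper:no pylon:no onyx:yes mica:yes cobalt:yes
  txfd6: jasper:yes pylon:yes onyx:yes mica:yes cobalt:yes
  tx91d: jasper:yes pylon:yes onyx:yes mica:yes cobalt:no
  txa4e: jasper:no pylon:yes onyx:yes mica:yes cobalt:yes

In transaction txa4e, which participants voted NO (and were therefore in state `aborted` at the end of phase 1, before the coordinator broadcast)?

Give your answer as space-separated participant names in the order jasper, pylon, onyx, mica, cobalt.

Answer: jasper

Derivation:
Txn txa4e phase 1: jasper no -> aborted; pylon yes -> prepared; onyx yes -> prepared; mica yes -> prepared; cobalt yes -> prepared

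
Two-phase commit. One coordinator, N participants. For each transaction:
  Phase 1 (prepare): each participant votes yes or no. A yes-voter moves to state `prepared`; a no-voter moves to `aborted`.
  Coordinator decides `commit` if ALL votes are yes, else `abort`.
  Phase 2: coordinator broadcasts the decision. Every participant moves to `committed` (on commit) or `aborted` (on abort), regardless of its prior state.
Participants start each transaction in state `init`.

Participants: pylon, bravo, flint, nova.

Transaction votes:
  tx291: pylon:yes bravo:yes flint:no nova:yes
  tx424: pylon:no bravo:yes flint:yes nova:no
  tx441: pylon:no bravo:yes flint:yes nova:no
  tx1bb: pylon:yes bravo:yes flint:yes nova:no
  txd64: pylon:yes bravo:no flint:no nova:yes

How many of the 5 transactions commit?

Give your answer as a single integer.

Answer: 0

Derivation:
tx291: no from flint -> abort (commits=0)
tx424: no from pylon, nova -> abort (commits=0)
tx441: no from pylon, nova -> abort (commits=0)
tx1bb: no from nova -> abort (commits=0)
txd64: no from bravo, flint -> abort (commits=0)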